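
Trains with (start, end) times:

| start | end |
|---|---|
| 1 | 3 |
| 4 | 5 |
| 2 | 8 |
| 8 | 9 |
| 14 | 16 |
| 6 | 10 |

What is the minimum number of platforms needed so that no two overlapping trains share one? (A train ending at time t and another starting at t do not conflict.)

Events (time:±→running): 1:+→1 2:+→2 … peak 2.

2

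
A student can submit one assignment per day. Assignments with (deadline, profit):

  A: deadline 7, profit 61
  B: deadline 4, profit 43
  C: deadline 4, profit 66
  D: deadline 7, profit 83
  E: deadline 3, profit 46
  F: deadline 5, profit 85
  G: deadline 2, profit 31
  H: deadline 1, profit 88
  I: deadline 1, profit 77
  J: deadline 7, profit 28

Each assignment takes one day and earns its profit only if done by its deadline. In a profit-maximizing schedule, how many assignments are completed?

Take jobs in profit order; each goes to the latest open slot no later than its deadline.
By profit: H(d1,88), F(d5,85), D(d7,83), I(d1,77), C(d4,66), A(d7,61), E(d3,46), B(d4,43), G(d2,31), J(d7,28)
H→slot 1; F→slot 5; D→slot 7; I skipped; C→slot 4; A→slot 6; E→slot 3; B→slot 2; G skipped; J skipped.
7 of 10 scheduled.

7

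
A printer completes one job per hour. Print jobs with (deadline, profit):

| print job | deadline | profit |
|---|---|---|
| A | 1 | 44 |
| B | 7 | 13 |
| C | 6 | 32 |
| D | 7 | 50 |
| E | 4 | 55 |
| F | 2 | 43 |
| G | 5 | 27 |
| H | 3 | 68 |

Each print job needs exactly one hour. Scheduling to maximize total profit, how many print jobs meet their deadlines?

7

Take jobs in profit order; each goes to the latest open slot no later than its deadline.
By profit: H(d3,68), E(d4,55), D(d7,50), A(d1,44), F(d2,43), C(d6,32), G(d5,27), B(d7,13)
H→slot 3; E→slot 4; D→slot 7; A→slot 1; F→slot 2; C→slot 6; G→slot 5; B skipped.
7 of 8 scheduled.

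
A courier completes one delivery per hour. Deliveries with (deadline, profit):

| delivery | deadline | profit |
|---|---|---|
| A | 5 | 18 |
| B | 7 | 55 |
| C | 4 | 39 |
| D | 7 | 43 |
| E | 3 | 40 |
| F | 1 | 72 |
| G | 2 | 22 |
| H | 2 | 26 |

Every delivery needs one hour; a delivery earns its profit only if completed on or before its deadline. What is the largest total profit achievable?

293

By profit: F(d1,72), B(d7,55), D(d7,43), E(d3,40), C(d4,39), H(d2,26), G(d2,22), A(d5,18)
F→slot 1; B→slot 7; D→slot 6; E→slot 3; C→slot 4; H→slot 2; G skipped; A→slot 5.
Profit = 72 + 26 + 40 + 39 + 18 + 43 + 55 = 293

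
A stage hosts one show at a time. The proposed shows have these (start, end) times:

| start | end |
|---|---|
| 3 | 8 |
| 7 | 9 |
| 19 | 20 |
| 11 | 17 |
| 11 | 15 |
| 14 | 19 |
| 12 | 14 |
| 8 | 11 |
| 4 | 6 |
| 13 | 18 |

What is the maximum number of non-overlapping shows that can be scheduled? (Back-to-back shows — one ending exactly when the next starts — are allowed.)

Sorted by end: (4,6)  (3,8)  (7,9)  (8,11)  (12,14)  (11,15)  (11,17)  (13,18)  (14,19)  (19,20)
take (4,6); take (7,9); take (12,14); skip (13,18); take (14,19); take (19,20).
Selected 5 shows.

5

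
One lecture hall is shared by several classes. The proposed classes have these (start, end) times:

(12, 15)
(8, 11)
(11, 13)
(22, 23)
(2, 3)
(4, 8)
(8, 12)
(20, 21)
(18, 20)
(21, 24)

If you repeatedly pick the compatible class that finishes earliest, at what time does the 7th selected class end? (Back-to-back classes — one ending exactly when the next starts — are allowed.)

23

Sort by end time and greedily take each interval whose start is ≥ the last chosen end.
By end time: (2,3), (4,8), (8,11), (8,12), (11,13), (12,15), (18,20), (20,21), (22,23), (21,24).
Pick (2,3); next start ≥ 3 → (4,8); next start ≥ 8 → (8,11); next start ≥ 11 → (11,13); next start ≥ 13 → (18,20); next start ≥ 20 → (20,21); next start ≥ 21 → (22,23).
Selected: (2,3) (4,8) (8,11) (11,13) (18,20) (20,21) (22,23)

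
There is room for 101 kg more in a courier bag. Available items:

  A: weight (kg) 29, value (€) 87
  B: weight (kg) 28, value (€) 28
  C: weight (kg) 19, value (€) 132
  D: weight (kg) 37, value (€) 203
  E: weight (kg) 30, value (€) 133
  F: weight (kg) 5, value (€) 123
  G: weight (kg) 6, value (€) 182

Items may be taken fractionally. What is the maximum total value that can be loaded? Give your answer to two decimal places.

785.00

Greedy by value/weight ratio, highest first.
Order: G (182/6=30.33) > F (123/5=24.60) > C (132/19=6.95) > D (203/37=5.49) > E (133/30=4.43) > A (87/29=3.00) > B (28/28=1.00)
Fill: take G (6 @ 182) → take F (5 @ 123) → take C (19 @ 132) → take D (37 @ 203) → take E (30 @ 133) → take 4/29 of A → 12.00; 101/101 used.
Total value = 785.00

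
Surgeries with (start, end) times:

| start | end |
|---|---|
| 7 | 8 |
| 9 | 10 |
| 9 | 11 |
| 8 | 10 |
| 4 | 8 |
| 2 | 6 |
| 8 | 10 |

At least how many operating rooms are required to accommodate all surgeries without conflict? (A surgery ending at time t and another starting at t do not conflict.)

4

Count concurrent intervals with a sweep; the peak is the room count.
starts: [2, 4, 7, 8, 8, 9, 9]
ends:   [6, 8, 8, 10, 10, 10, 11]
s2→1 s4→2 e6→1 s7→2 e8→1 e8→0 s8→1 s8→2 s9→3 s9→4  — peak 4.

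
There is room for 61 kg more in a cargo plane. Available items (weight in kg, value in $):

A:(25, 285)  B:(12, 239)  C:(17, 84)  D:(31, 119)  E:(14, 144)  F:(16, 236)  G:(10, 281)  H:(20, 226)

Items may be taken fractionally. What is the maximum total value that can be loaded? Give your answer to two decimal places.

Greedy by value/weight ratio, highest first.
Ratios (sorted): G 28.10, B 19.92, F 14.75, A 11.40, H 11.30, E 10.29, C 4.94, D 3.84
take G (10 @ 281); take B (12 @ 239); take F (16 @ 236); take 23/25 of A → 262.20. Capacity used 61/61.
Total value = 1018.20

1018.20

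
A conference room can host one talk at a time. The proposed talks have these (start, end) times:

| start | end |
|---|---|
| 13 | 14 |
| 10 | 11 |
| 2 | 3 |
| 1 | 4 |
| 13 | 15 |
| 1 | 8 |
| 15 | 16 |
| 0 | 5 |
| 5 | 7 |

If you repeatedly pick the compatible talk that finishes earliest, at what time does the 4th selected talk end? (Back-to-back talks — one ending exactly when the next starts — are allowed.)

14

Order by finish time; keep every interval that doesn't clash with the previous kept one.
Sorted by end: (2,3)  (1,4)  (0,5)  (5,7)  (1,8)  (10,11)  (13,14)  (13,15)  (15,16)
take (2,3); skip (0,5); take (5,7); skip (1,8); take (10,11); take (13,14); skip (13,15); take (15,16).
Selected: (2,3) (5,7) (10,11) (13,14) (15,16)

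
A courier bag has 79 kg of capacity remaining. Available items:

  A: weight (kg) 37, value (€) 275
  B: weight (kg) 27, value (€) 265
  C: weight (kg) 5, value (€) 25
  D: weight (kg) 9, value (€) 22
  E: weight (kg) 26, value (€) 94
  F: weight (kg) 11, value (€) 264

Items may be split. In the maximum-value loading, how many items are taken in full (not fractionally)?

3

Sort by value per unit weight and fill in that order.
Order: F (264/11=24.00) > B (265/27=9.81) > A (275/37=7.43) > C (25/5=5.00) > E (94/26=3.62) > D (22/9=2.44)
Fill: take F (11 @ 264) → take B (27 @ 265) → take A (37 @ 275) → take 4/5 of C → 20.00; 79/79 used.
3 item(s) taken whole; one partial (take 4/5 of C).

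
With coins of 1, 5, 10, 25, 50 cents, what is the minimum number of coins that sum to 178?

7

178 − 3×50→28 − 1×25→3 − 3×1→0
Total coins = 3 + 1 + 3 = 7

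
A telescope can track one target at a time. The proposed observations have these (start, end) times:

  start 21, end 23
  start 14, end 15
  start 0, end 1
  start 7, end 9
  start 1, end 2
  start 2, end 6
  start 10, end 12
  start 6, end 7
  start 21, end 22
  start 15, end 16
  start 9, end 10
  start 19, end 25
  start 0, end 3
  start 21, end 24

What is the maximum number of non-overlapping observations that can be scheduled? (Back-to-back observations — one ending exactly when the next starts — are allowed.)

Greedy by earliest finish: after sorting by end time, pick each interval compatible with the last pick.
By end time: (0,1), (1,2), (0,3), (2,6), (6,7), (7,9), (9,10), (10,12), (14,15), (15,16), (21,22), (21,23), (21,24), (19,25).
Pick (0,1); next start ≥ 1 → (1,2); next start ≥ 2 → (2,6); next start ≥ 6 → (6,7); next start ≥ 7 → (7,9); next start ≥ 9 → (9,10); next start ≥ 10 → (10,12); next start ≥ 12 → (14,15); next start ≥ 15 → (15,16); next start ≥ 16 → (21,22).
Selected 10 observations.

10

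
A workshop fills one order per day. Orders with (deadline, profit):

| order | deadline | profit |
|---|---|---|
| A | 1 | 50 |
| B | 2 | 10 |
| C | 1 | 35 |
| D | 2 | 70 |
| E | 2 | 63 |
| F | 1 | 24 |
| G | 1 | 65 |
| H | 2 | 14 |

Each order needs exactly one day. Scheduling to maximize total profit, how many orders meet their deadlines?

Take jobs in profit order; each goes to the latest open slot no later than its deadline.
Profit order: D=70 G=65 E=63 A=50 C=35 F=24 H=14 B=10
Assign: D→slot 2, G→slot 1, E skipped, A skipped, C skipped, F skipped, H skipped, B skipped.
Slots: [1:G] [2:D]
2 of 8 scheduled.

2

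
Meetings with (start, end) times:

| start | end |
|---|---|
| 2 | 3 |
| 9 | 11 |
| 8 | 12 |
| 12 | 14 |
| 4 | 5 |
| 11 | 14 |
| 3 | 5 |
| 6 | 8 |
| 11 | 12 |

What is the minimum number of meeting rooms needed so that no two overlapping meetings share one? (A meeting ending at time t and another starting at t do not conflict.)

starts: [2, 3, 4, 6, 8, 9, 11, 11, 12]
ends:   [3, 5, 5, 8, 11, 12, 12, 14, 14]
s2→1 e3→0 s3→1 s4→2 e5→1 e5→0 s6→1 e8→0 s8→1 s9→2 e11→1 s11→2 s11→3  — peak 3.

3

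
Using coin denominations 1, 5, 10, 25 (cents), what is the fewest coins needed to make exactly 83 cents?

Use the largest denomination that fits, subtract, and repeat.
83 − 3×25→8 − 1×5→3 − 3×1→0
Total coins = 3 + 1 + 3 = 7

7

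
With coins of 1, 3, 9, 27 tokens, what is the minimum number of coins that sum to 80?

80 = 2×27 + 2×9 + 2×3 + 2×1
Total coins = 2 + 2 + 2 + 2 = 8

8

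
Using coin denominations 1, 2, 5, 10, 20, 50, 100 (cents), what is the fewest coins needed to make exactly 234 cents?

6

234 − 2×100→34 − 1×20→14 − 1×10→4 − 2×2→0
Total coins = 2 + 1 + 1 + 2 = 6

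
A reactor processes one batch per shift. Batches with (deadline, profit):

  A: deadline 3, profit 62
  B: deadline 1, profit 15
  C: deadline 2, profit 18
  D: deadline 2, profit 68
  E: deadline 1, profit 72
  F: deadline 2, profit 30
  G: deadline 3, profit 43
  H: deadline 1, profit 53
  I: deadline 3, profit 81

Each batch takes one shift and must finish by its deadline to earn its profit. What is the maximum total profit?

221

Sort by profit descending; place each in the latest free slot ≤ its deadline.
By profit: I(d3,81), E(d1,72), D(d2,68), A(d3,62), H(d1,53), G(d3,43), F(d2,30), C(d2,18), B(d1,15)
I→slot 3; E→slot 1; D→slot 2; A skipped; H skipped; G skipped; F skipped; C skipped; B skipped.
Profit = 72 + 68 + 81 = 221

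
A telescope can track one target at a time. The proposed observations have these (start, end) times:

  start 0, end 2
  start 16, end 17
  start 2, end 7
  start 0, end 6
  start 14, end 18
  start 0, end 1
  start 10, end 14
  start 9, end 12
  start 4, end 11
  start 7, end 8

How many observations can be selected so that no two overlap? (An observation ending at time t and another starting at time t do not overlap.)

5

Sorted by end: (0,1)  (0,2)  (0,6)  (2,7)  (7,8)  (4,11)  (9,12)  (10,14)  (16,17)  (14,18)
take (0,1); skip (0,6); take (2,7); take (7,8); take (9,12); skip (10,14); take (16,17); skip (14,18).
Selected 5 observations.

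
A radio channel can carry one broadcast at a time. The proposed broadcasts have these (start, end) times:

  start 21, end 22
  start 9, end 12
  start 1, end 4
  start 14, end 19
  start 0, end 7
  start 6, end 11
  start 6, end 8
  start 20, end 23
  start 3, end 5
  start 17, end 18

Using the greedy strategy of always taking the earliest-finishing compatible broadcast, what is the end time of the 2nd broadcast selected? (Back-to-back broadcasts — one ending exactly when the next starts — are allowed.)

By end time: (1,4), (3,5), (0,7), (6,8), (6,11), (9,12), (17,18), (14,19), (21,22), (20,23).
Pick (1,4); next start ≥ 4 → (6,8); next start ≥ 8 → (9,12); next start ≥ 12 → (17,18); next start ≥ 18 → (21,22).
Selected: (1,4) (6,8) (9,12) (17,18) (21,22)

8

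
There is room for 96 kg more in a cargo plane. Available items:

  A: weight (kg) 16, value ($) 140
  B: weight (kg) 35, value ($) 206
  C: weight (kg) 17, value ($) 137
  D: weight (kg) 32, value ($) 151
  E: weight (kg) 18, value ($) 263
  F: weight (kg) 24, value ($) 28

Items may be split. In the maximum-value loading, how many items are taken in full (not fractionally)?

4

Sort by value per unit weight and fill in that order.
Order: E (263/18=14.61) > A (140/16=8.75) > C (137/17=8.06) > B (206/35=5.89) > D (151/32=4.72) > F (28/24=1.17)
Fill: take E (18 @ 263) → take A (16 @ 140) → take C (17 @ 137) → take B (35 @ 206) → take 10/32 of D → 47.19; 96/96 used.
4 item(s) taken whole; one partial (take 10/32 of D).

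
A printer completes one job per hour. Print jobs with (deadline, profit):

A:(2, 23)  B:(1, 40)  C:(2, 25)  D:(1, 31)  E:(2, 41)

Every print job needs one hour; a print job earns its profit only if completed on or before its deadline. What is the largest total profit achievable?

81

Sort by profit descending; place each in the latest free slot ≤ its deadline.
Profit order: E=41 B=40 D=31 C=25 A=23
Assign: E→slot 2, B→slot 1, D skipped, C skipped, A skipped.
Slots: [1:B] [2:E]
Profit = 40 + 41 = 81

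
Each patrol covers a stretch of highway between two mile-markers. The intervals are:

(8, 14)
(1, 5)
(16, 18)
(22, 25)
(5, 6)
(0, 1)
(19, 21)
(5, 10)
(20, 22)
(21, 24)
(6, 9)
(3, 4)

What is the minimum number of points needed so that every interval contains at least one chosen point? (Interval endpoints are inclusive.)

7

Process intervals by earliest right end; each time one isn't hit yet, stab at its right endpoint.
Sorted: [0,1] [3,4] [1,5] [5,6] [6,9] [5,10] [8,14] [16,18] [19,21] [20,22] [21,24] [22,25]
{[0,1]} hit by 1; {[3,4],[1,5]} hit by 4; {[5,6],[6,9],[5,10]} hit by 6; {[8,14]} hit by 14; {[16,18]} hit by 18; {[19,21],[20,22],[21,24]} hit by 21; {[22,25]} hit by 25.
Points: 1, 4, 6, 14, 18, 21, 25 (7 total).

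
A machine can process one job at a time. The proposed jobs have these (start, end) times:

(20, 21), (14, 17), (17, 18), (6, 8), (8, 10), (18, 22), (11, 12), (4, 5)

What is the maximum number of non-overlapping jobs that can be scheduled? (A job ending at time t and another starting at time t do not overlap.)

7

By end time: (4,5), (6,8), (8,10), (11,12), (14,17), (17,18), (20,21), (18,22).
Pick (4,5); next start ≥ 5 → (6,8); next start ≥ 8 → (8,10); next start ≥ 10 → (11,12); next start ≥ 12 → (14,17); next start ≥ 17 → (17,18); next start ≥ 18 → (20,21).
Selected 7 jobs.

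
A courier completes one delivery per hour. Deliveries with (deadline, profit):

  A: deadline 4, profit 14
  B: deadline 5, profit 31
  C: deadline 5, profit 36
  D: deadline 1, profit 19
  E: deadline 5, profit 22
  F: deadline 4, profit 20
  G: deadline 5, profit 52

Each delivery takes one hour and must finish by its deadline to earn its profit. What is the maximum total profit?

161

Take jobs in profit order; each goes to the latest open slot no later than its deadline.
Profit order: G=52 C=36 B=31 E=22 F=20 D=19 A=14
Assign: G→slot 5, C→slot 4, B→slot 3, E→slot 2, F→slot 1, D skipped, A skipped.
Slots: [1:F] [2:E] [3:B] [4:C] [5:G]
Profit = 20 + 22 + 31 + 36 + 52 = 161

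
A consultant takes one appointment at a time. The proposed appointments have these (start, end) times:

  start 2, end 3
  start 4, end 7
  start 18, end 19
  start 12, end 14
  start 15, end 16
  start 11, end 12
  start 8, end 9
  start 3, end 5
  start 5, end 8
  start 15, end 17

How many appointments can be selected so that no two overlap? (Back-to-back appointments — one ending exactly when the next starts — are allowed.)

8

Order by finish time; keep every interval that doesn't clash with the previous kept one.
By end time: (2,3), (3,5), (4,7), (5,8), (8,9), (11,12), (12,14), (15,16), (15,17), (18,19).
Pick (2,3); next start ≥ 3 → (3,5); next start ≥ 5 → (5,8); next start ≥ 8 → (8,9); next start ≥ 9 → (11,12); next start ≥ 12 → (12,14); next start ≥ 14 → (15,16); next start ≥ 16 → (18,19).
Selected 8 appointments.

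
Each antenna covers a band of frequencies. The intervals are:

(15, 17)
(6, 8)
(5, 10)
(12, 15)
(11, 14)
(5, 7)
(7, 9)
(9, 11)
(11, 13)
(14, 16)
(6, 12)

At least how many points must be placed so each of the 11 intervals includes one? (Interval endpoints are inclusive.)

3

Sort by right endpoint; whenever an interval is uncovered, place a point at its right end.
By right end: [5,7]  [6,8]  [7,9]  [5,10]  [9,11]  [6,12]  [11,13]  [11,14]  [12,15]  [14,16]  [15,17]
[5,7] uncovered → point at 7; [9,11] uncovered → point at 11; [12,15] uncovered → point at 15.
Points: 7, 11, 15 (3 total).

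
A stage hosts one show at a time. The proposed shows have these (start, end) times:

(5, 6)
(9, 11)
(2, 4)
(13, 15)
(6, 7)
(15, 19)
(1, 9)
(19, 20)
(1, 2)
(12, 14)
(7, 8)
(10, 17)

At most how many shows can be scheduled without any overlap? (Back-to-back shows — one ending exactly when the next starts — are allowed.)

9

Sorted by end: (1,2)  (2,4)  (5,6)  (6,7)  (7,8)  (1,9)  (9,11)  (12,14)  (13,15)  (10,17)  (15,19)  (19,20)
take (1,2); take (2,4); take (5,6); take (6,7); take (7,8); skip (1,9); take (9,11); take (12,14); skip (10,17); take (15,19); take (19,20).
Selected 9 shows.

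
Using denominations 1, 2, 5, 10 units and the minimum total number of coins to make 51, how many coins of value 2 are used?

0

Greedy: take as many of the largest coin as possible, then repeat with the remainder.
51 = 5×10 + 1×1
Count of 2: 0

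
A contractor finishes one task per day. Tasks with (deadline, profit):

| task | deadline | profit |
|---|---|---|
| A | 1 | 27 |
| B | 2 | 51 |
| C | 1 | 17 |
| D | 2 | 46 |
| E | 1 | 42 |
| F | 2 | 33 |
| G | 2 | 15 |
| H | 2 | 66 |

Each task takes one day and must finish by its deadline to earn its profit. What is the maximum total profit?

117

By profit: H(d2,66), B(d2,51), D(d2,46), E(d1,42), F(d2,33), A(d1,27), C(d1,17), G(d2,15)
H→slot 2; B→slot 1; D skipped; E skipped; F skipped; A skipped; C skipped; G skipped.
Profit = 51 + 66 = 117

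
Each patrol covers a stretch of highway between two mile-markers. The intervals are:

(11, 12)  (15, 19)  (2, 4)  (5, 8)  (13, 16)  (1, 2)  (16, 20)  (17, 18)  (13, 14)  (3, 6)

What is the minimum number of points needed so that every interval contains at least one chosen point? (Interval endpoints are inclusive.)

5

Sort by right endpoint; whenever an interval is uncovered, place a point at its right end.
By right end: [1,2]  [2,4]  [3,6]  [5,8]  [11,12]  [13,14]  [13,16]  [17,18]  [15,19]  [16,20]
[1,2] uncovered → point at 2; [3,6] uncovered → point at 6; [11,12] uncovered → point at 12; [13,14] uncovered → point at 14; [17,18] uncovered → point at 18.
Points: 2, 6, 12, 14, 18 (5 total).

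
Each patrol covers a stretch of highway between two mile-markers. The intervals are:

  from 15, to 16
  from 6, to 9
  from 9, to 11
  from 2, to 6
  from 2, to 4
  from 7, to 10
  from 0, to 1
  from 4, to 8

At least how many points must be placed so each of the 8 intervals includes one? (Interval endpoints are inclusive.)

4

Sort by right endpoint; whenever an interval is uncovered, place a point at its right end.
By right end: [0,1]  [2,4]  [2,6]  [4,8]  [6,9]  [7,10]  [9,11]  [15,16]
[0,1] uncovered → point at 1; [2,4] uncovered → point at 4; [6,9] uncovered → point at 9; [15,16] uncovered → point at 16.
Points: 1, 4, 9, 16 (4 total).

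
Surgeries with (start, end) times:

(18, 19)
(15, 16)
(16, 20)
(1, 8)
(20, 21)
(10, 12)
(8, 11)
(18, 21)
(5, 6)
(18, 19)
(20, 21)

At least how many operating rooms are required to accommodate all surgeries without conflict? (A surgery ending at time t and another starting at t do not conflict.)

Count concurrent intervals with a sweep; the peak is the room count.
starts: [1, 5, 8, 10, 15, 16, 18, 18, 18, 20, 20]
ends:   [6, 8, 11, 12, 16, 19, 19, 20, 21, 21, 21]
s1→1 s5→2 e6→1 e8→0 s8→1 s10→2 e11→1 e12→0 s15→1 e16→0 s16→1 s18→2 s18→3 s18→4  — peak 4.

4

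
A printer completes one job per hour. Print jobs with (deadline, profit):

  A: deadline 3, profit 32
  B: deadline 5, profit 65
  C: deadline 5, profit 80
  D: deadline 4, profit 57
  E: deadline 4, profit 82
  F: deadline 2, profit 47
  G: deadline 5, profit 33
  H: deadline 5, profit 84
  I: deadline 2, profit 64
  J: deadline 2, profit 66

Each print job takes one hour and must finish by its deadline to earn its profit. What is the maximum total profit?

By profit: H(d5,84), E(d4,82), C(d5,80), J(d2,66), B(d5,65), I(d2,64), D(d4,57), F(d2,47), G(d5,33), A(d3,32)
H→slot 5; E→slot 4; C→slot 3; J→slot 2; B→slot 1; I skipped; D skipped; F skipped; G skipped; A skipped.
Profit = 65 + 66 + 80 + 82 + 84 = 377

377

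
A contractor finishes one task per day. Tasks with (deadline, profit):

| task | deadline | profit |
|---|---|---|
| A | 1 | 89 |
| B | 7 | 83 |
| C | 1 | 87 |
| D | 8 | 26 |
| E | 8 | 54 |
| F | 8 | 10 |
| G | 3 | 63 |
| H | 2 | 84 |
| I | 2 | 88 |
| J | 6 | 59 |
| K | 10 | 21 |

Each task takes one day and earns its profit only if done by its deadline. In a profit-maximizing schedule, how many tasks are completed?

By profit: A(d1,89), I(d2,88), C(d1,87), H(d2,84), B(d7,83), G(d3,63), J(d6,59), E(d8,54), D(d8,26), K(d10,21), F(d8,10)
A→slot 1; I→slot 2; C skipped; H skipped; B→slot 7; G→slot 3; J→slot 6; E→slot 8; D→slot 5; K→slot 10; F→slot 4.
9 of 11 scheduled.

9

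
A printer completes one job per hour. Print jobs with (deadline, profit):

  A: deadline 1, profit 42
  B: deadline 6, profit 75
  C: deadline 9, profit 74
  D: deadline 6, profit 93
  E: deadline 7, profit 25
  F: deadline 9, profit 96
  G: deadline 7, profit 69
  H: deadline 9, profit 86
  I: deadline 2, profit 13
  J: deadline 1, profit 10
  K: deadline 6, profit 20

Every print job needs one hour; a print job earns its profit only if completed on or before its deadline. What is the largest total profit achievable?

580

Take jobs in profit order; each goes to the latest open slot no later than its deadline.
By profit: F(d9,96), D(d6,93), H(d9,86), B(d6,75), C(d9,74), G(d7,69), A(d1,42), E(d7,25), K(d6,20), I(d2,13), J(d1,10)
F→slot 9; D→slot 6; H→slot 8; B→slot 5; C→slot 7; G→slot 4; A→slot 1; E→slot 3; K→slot 2; I skipped; J skipped.
Profit = 42 + 20 + 25 + 69 + 75 + 93 + 74 + 86 + 96 = 580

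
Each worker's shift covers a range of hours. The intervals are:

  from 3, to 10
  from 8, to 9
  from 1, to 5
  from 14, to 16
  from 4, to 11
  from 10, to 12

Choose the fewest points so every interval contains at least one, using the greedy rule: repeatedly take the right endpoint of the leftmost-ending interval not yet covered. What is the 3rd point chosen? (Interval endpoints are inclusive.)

Sort by right endpoint; whenever an interval is uncovered, place a point at its right end.
Sorted: [1,5] [8,9] [3,10] [4,11] [10,12] [14,16]
{[1,5]} hit by 5; {[8,9],[3,10],[4,11]} hit by 9; {[10,12]} hit by 12; {[14,16]} hit by 16.
Points: 5, 9, 12, 16 (4 total).

12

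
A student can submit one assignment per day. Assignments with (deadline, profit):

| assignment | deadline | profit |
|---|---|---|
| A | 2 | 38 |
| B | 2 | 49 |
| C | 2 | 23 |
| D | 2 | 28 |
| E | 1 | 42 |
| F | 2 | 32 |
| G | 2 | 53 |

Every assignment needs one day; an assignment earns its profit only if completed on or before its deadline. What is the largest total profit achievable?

102

Profit order: G=53 B=49 E=42 A=38 F=32 D=28 C=23
Assign: G→slot 2, B→slot 1, E skipped, A skipped, F skipped, D skipped, C skipped.
Slots: [1:B] [2:G]
Profit = 49 + 53 = 102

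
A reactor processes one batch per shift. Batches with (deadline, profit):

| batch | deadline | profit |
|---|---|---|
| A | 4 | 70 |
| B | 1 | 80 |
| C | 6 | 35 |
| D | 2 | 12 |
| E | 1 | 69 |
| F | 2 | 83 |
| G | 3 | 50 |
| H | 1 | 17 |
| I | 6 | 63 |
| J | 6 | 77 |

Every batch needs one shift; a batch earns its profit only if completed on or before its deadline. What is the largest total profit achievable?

423

Profit order: F=83 B=80 J=77 A=70 E=69 I=63 G=50 C=35 H=17 D=12
Assign: F→slot 2, B→slot 1, J→slot 6, A→slot 4, E skipped, I→slot 5, G→slot 3, C skipped, H skipped, D skipped.
Slots: [1:B] [2:F] [3:G] [4:A] [5:I] [6:J]
Profit = 80 + 83 + 50 + 70 + 63 + 77 = 423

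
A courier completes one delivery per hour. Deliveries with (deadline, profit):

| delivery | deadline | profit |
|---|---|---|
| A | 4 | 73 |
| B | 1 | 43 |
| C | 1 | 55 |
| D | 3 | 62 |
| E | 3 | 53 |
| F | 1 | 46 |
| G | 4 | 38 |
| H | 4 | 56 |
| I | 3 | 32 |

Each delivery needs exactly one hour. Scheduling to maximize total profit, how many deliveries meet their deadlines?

Take jobs in profit order; each goes to the latest open slot no later than its deadline.
Profit order: A=73 D=62 H=56 C=55 E=53 F=46 B=43 G=38 I=32
Assign: A→slot 4, D→slot 3, H→slot 2, C→slot 1, E skipped, F skipped, B skipped, G skipped, I skipped.
Slots: [1:C] [2:H] [3:D] [4:A]
4 of 9 scheduled.

4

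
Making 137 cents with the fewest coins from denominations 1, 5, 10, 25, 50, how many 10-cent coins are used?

Use the largest denomination that fits, subtract, and repeat.
137 = 2×50 + 1×25 + 1×10 + 2×1
Count of 10: 1

1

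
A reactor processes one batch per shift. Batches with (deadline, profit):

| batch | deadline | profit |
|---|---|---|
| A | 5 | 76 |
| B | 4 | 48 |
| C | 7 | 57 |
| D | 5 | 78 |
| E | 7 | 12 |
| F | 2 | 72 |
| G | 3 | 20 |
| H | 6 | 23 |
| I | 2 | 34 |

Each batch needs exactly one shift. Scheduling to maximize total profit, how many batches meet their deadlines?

Take jobs in profit order; each goes to the latest open slot no later than its deadline.
By profit: D(d5,78), A(d5,76), F(d2,72), C(d7,57), B(d4,48), I(d2,34), H(d6,23), G(d3,20), E(d7,12)
D→slot 5; A→slot 4; F→slot 2; C→slot 7; B→slot 3; I→slot 1; H→slot 6; G skipped; E skipped.
7 of 9 scheduled.

7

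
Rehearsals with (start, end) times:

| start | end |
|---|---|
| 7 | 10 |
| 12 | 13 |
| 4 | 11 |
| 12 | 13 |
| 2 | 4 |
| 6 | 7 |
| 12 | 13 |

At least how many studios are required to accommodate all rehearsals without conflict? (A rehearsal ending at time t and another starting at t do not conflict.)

The answer is the maximum number of intervals overlapping at any instant.
starts: [2, 4, 6, 7, 12, 12, 12]
ends:   [4, 7, 10, 11, 13, 13, 13]
s2→1 e4→0 s4→1 s6→2 e7→1 s7→2 e10→1 e11→0 s12→1 s12→2 s12→3  — peak 3.

3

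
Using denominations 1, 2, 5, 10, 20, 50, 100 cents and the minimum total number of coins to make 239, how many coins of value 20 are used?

Greedy: take as many of the largest coin as possible, then repeat with the remainder.
239 = 2×100 + 1×20 + 1×10 + 1×5 + 2×2
Count of 20: 1

1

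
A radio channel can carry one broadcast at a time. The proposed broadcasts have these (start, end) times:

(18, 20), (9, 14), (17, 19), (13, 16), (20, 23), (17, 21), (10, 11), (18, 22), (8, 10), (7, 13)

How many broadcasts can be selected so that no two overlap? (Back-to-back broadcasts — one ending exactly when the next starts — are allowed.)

Greedy by earliest finish: after sorting by end time, pick each interval compatible with the last pick.
Sorted by end: (8,10)  (10,11)  (7,13)  (9,14)  (13,16)  (17,19)  (18,20)  (17,21)  (18,22)  (20,23)
take (8,10); take (10,11); take (13,16); take (17,19); take (20,23).
Selected 5 broadcasts.

5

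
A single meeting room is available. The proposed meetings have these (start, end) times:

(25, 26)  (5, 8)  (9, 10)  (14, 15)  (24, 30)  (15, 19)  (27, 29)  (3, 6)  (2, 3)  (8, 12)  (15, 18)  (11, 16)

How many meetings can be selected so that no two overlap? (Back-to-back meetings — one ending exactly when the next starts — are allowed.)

By end time: (2,3), (3,6), (5,8), (9,10), (8,12), (14,15), (11,16), (15,18), (15,19), (25,26), (27,29), (24,30).
Pick (2,3); next start ≥ 3 → (3,6); next start ≥ 6 → (9,10); next start ≥ 10 → (14,15); next start ≥ 15 → (15,18); next start ≥ 18 → (25,26); next start ≥ 26 → (27,29).
Selected 7 meetings.

7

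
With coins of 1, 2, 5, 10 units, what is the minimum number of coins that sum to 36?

36 = 3×10 + 1×5 + 1×1
Total coins = 3 + 1 + 1 = 5

5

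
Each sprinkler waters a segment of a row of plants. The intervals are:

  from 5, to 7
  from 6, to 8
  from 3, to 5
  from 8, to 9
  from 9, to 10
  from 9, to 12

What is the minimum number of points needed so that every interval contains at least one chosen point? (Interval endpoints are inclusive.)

3

Process intervals by earliest right end; each time one isn't hit yet, stab at its right endpoint.
By right end: [3,5]  [5,7]  [6,8]  [8,9]  [9,10]  [9,12]
[3,5] uncovered → point at 5; [6,8] uncovered → point at 8; [9,10] uncovered → point at 10.
Points: 5, 8, 10 (3 total).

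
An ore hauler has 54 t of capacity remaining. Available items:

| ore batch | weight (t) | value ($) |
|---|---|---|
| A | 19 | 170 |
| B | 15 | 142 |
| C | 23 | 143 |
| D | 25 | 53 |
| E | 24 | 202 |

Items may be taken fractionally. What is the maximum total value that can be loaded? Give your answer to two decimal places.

Ratios (sorted): B 9.47, A 8.95, E 8.42, C 6.22, D 2.12
take B (15 @ 142); take A (19 @ 170); take 20/24 of E → 168.33. Capacity used 54/54.
Total value = 480.33

480.33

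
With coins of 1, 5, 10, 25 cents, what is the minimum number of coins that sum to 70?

4

70 − 2×25→20 − 2×10→0
Total coins = 2 + 2 = 4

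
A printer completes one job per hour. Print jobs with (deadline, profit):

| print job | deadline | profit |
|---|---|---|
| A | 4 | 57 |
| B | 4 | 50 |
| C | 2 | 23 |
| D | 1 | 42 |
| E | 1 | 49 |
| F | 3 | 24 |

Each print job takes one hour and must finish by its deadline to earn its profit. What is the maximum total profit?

Take jobs in profit order; each goes to the latest open slot no later than its deadline.
By profit: A(d4,57), B(d4,50), E(d1,49), D(d1,42), F(d3,24), C(d2,23)
A→slot 4; B→slot 3; E→slot 1; D skipped; F→slot 2; C skipped.
Profit = 49 + 24 + 50 + 57 = 180

180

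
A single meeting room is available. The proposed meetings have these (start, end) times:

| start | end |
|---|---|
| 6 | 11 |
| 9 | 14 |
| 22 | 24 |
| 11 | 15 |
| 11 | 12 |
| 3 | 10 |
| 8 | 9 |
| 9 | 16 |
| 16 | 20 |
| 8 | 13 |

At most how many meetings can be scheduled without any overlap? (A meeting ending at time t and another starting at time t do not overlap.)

Order by finish time; keep every interval that doesn't clash with the previous kept one.
By end time: (8,9), (3,10), (6,11), (11,12), (8,13), (9,14), (11,15), (9,16), (16,20), (22,24).
Pick (8,9); next start ≥ 9 → (11,12); next start ≥ 12 → (16,20); next start ≥ 20 → (22,24).
Selected 4 meetings.

4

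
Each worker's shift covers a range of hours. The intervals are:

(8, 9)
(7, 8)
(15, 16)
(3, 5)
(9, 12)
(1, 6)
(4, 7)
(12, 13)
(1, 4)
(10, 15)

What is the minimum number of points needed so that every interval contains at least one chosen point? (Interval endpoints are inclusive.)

Process intervals by earliest right end; each time one isn't hit yet, stab at its right endpoint.
Sorted: [1,4] [3,5] [1,6] [4,7] [7,8] [8,9] [9,12] [12,13] [10,15] [15,16]
{[1,4],[3,5],[1,6],[4,7]} hit by 4; {[7,8],[8,9]} hit by 8; {[9,12],[12,13],[10,15]} hit by 12; {[15,16]} hit by 16.
Points: 4, 8, 12, 16 (4 total).

4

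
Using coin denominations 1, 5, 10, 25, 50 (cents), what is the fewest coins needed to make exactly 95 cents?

4

95 − 1×50→45 − 1×25→20 − 2×10→0
Total coins = 1 + 1 + 2 = 4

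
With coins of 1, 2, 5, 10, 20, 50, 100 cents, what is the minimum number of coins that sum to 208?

5

208 − 2×100→8 − 1×5→3 − 1×2→1 − 1×1→0
Total coins = 2 + 1 + 1 + 1 = 5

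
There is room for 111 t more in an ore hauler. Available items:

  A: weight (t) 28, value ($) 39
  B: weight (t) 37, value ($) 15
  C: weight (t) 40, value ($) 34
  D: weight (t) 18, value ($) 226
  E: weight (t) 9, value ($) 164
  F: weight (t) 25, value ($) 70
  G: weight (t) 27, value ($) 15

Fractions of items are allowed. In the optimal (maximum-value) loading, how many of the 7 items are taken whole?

4

Sort by value per unit weight and fill in that order.
Ratios (sorted): E 18.22, D 12.56, F 2.80, A 1.39, C 0.85, G 0.56, B 0.41
take E (9 @ 164); take D (18 @ 226); take F (25 @ 70); take A (28 @ 39); take 31/40 of C → 26.35. Capacity used 111/111.
4 item(s) taken whole; one partial (take 31/40 of C).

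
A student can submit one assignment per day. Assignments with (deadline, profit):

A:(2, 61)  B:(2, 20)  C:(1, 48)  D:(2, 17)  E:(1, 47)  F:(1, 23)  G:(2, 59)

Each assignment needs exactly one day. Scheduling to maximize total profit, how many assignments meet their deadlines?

2

Take jobs in profit order; each goes to the latest open slot no later than its deadline.
Profit order: A=61 G=59 C=48 E=47 F=23 B=20 D=17
Assign: A→slot 2, G→slot 1, C skipped, E skipped, F skipped, B skipped, D skipped.
Slots: [1:G] [2:A]
2 of 7 scheduled.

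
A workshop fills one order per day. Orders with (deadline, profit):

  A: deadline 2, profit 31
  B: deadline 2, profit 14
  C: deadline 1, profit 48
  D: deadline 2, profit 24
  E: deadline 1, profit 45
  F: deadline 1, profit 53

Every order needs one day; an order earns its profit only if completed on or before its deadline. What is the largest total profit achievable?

84

By profit: F(d1,53), C(d1,48), E(d1,45), A(d2,31), D(d2,24), B(d2,14)
F→slot 1; C skipped; E skipped; A→slot 2; D skipped; B skipped.
Profit = 53 + 31 = 84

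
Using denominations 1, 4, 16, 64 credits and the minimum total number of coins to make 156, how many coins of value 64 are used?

2

Use the largest denomination that fits, subtract, and repeat.
156 = 2×64 + 1×16 + 3×4
Count of 64: 2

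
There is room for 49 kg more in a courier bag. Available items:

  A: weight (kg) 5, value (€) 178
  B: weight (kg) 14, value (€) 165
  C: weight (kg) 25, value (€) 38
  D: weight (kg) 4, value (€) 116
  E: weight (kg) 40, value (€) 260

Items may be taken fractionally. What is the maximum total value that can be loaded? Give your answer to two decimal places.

628.00

Sort by value per unit weight and fill in that order.
Order: A (178/5=35.60) > D (116/4=29.00) > B (165/14=11.79) > E (260/40=6.50) > C (38/25=1.52)
Fill: take A (5 @ 178) → take D (4 @ 116) → take B (14 @ 165) → take 26/40 of E → 169.00; 49/49 used.
Total value = 628.00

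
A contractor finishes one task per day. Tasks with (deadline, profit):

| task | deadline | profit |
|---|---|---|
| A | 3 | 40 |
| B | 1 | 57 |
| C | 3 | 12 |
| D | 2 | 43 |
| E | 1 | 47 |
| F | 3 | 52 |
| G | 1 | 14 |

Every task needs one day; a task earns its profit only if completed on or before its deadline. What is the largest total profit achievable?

Sort by profit descending; place each in the latest free slot ≤ its deadline.
By profit: B(d1,57), F(d3,52), E(d1,47), D(d2,43), A(d3,40), G(d1,14), C(d3,12)
B→slot 1; F→slot 3; E skipped; D→slot 2; A skipped; G skipped; C skipped.
Profit = 57 + 43 + 52 = 152

152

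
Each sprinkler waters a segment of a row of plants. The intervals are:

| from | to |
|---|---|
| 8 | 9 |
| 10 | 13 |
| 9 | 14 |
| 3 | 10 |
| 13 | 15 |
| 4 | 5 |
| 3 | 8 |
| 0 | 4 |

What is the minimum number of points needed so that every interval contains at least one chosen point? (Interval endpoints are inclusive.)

Process intervals by earliest right end; each time one isn't hit yet, stab at its right endpoint.
By right end: [0,4]  [4,5]  [3,8]  [8,9]  [3,10]  [10,13]  [9,14]  [13,15]
[0,4] uncovered → point at 4; [8,9] uncovered → point at 9; [10,13] uncovered → point at 13.
Points: 4, 9, 13 (3 total).

3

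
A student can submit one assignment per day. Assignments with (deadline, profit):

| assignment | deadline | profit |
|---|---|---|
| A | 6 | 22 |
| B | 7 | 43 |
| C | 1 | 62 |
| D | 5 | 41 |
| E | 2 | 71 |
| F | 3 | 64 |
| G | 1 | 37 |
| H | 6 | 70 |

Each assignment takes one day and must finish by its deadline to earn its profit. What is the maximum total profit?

Sort by profit descending; place each in the latest free slot ≤ its deadline.
Profit order: E=71 H=70 F=64 C=62 B=43 D=41 G=37 A=22
Assign: E→slot 2, H→slot 6, F→slot 3, C→slot 1, B→slot 7, D→slot 5, G skipped, A→slot 4.
Slots: [1:C] [2:E] [3:F] [4:A] [5:D] [6:H] [7:B]
Profit = 62 + 71 + 64 + 22 + 41 + 70 + 43 = 373

373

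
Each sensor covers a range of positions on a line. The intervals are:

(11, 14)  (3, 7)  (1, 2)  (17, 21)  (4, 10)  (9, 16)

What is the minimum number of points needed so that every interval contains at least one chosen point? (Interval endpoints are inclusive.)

4

Process intervals by earliest right end; each time one isn't hit yet, stab at its right endpoint.
Sorted: [1,2] [3,7] [4,10] [11,14] [9,16] [17,21]
{[1,2]} hit by 2; {[3,7],[4,10]} hit by 7; {[11,14],[9,16]} hit by 14; {[17,21]} hit by 21.
Points: 2, 7, 14, 21 (4 total).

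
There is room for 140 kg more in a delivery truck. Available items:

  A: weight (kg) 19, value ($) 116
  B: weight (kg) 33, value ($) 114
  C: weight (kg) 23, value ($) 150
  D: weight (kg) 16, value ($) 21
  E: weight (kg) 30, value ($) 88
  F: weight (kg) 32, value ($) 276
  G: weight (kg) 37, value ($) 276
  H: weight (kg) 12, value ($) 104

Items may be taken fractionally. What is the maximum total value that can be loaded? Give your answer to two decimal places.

980.73

Order: H (104/12=8.67) > F (276/32=8.62) > G (276/37=7.46) > C (150/23=6.52) > A (116/19=6.11) > B (114/33=3.45) > E (88/30=2.93) > D (21/16=1.31)
Fill: take H (12 @ 104) → take F (32 @ 276) → take G (37 @ 276) → take C (23 @ 150) → take A (19 @ 116) → take 17/33 of B → 58.73; 140/140 used.
Total value = 980.73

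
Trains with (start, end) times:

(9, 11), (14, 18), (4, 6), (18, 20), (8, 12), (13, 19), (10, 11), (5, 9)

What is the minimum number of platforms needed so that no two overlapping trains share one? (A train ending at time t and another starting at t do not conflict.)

3

Events (time:±→running): 4:+→1 5:+→2 6:-→1 8:+→2 9:-→1 9:+→2 10:+→3 … peak 3.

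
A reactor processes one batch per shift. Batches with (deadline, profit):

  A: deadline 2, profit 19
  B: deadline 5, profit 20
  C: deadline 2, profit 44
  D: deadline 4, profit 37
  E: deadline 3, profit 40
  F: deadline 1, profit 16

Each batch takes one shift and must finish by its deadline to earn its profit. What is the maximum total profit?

Sort by profit descending; place each in the latest free slot ≤ its deadline.
By profit: C(d2,44), E(d3,40), D(d4,37), B(d5,20), A(d2,19), F(d1,16)
C→slot 2; E→slot 3; D→slot 4; B→slot 5; A→slot 1; F skipped.
Profit = 19 + 44 + 40 + 37 + 20 = 160

160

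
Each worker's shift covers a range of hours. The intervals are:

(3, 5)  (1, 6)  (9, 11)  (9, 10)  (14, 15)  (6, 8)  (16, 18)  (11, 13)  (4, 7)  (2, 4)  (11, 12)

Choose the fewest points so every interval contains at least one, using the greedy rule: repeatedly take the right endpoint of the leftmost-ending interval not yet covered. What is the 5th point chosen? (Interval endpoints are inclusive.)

15

Process intervals by earliest right end; each time one isn't hit yet, stab at its right endpoint.
Sorted: [2,4] [3,5] [1,6] [4,7] [6,8] [9,10] [9,11] [11,12] [11,13] [14,15] [16,18]
{[2,4],[3,5],[1,6],[4,7]} hit by 4; {[6,8]} hit by 8; {[9,10],[9,11]} hit by 10; {[11,12],[11,13]} hit by 12; {[14,15]} hit by 15; {[16,18]} hit by 18.
Points: 4, 8, 10, 12, 15, 18 (6 total).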